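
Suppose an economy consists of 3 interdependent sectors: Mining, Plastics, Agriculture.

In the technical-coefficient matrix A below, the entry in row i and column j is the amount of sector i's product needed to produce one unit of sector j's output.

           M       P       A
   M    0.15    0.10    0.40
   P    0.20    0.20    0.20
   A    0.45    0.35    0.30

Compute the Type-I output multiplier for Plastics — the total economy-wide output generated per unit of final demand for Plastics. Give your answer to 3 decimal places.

I − A =
  [   0.85    -0.10    -0.40]
  [  -0.20     0.80    -0.20]
  [  -0.45    -0.35     0.70]
Cofactors of I−A, C_ij = (−1)^(i+j)·(minor ij) (rows/columns in the sector order above):
  C_11 = (0.80)(0.70) − (-0.20)(-0.35) = 0.4900
  C_12 = −[(-0.20)(0.70) − (-0.20)(-0.45)] = 0.2300
  C_13 = (-0.20)(-0.35) − (0.80)(-0.45) = 0.4300
  C_21 = −[(-0.10)(0.70) − (-0.40)(-0.35)] = 0.2100
  C_22 = (0.85)(0.70) − (-0.40)(-0.45) = 0.4150
  C_23 = −[(0.85)(-0.35) − (-0.10)(-0.45)] = 0.3425
  C_31 = (-0.10)(-0.20) − (-0.40)(0.80) = 0.3400
  C_32 = −[(0.85)(-0.20) − (-0.40)(-0.20)] = 0.2500
  C_33 = (0.85)(0.80) − (-0.10)(-0.20) = 0.6600
det(I−A) = Σ_j (I−A)_1j·C_1j = (0.85)(0.4900) + (-0.10)(0.2300) + (-0.40)(0.4300) = 0.2215
adj(I−A) = Cᵀ =
  [ 0.4900   0.2100   0.3400]
  [ 0.2300   0.4150   0.2500]
  [ 0.4300   0.3425   0.6600]
(I − A)⁻¹ = adj(I−A) / det(I−A) ≈
  [   2.2122     0.9481     1.5350]
  [   1.0384     1.8736     1.1287]
  [   1.9413     1.5463     2.9797]
The output multiplier for sector j is the column-j sum of the Leontief inverse (I − A)⁻¹ = adj(I−A) / det(I−A).
Column P of adj(I−A): (0.2100, 0.4150, 0.3425); det(I−A) = 0.2215.
m_P = (0.2100 + 0.4150 + 0.3425) / 0.2215 = 0.9675 / 0.2215 ≈ 4.368.

m_P = 4.368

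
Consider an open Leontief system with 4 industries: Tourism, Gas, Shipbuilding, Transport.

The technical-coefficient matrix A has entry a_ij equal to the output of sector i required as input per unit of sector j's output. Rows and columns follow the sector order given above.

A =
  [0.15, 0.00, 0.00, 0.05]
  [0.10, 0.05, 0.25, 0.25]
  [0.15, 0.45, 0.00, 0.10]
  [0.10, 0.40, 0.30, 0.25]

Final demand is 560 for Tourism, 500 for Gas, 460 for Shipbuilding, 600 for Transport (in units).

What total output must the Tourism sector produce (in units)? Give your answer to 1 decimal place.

I − A =
  [   0.85     0.00     0.00    -0.05]
  [  -0.10     0.95    -0.25    -0.25]
  [  -0.15    -0.45     1.00    -0.10]
  [  -0.10    -0.40    -0.30     0.75]
Compute the cofactors C_ij = (−1)^(i+j)·(3×3 minor ij) of I−A; the adjugate is their transpose:
adj(I−A) = Cᵀ =
  [ 0.455875   0.026750   0.019250   0.041875]
  [ 0.138875   0.604750   0.223375   0.240625]
  [ 0.150375   0.321625   0.513875   0.185750]
  [ 0.195000   0.454750   0.327250   0.711875]
det(I−A) = Σ_j (I−A)_1j·C_1j = (0.85)(0.455875) + (0.00)(0.138875) + (0.00)(0.150375) + (-0.05)(0.195000) = 0.37774375
(I − A)⁻¹ = adj(I−A) / det(I−A) ≈
  [   1.2068     0.0708     0.0510     0.1109]
  [   0.3676     1.6010     0.5913     0.6370]
  [   0.3981     0.8514     1.3604     0.4917]
  [   0.5162     1.2039     0.8663     1.8845]
x = (I − A)⁻¹ d = adj(I−A)·d / det(I−A), with det(I−A) = 0.37774375:
  x_1 = (0.455875·560 + 0.026750·500 + 0.019250·460 + 0.041875·600) / 0.37774375 = 302.645 / 0.37774375 ≈ 801.2
  x_2 = (0.138875·560 + 0.604750·500 + 0.223375·460 + 0.240625·600) / 0.37774375 = 627.2725 / 0.37774375 ≈ 1660.6
  x_3 = (0.150375·560 + 0.321625·500 + 0.513875·460 + 0.185750·600) / 0.37774375 = 592.855 / 0.37774375 ≈ 1569.5
  x_4 = (0.195000·560 + 0.454750·500 + 0.327250·460 + 0.711875·600) / 0.37774375 = 914.235 / 0.37774375 ≈ 2420.3

x_1 = 801.2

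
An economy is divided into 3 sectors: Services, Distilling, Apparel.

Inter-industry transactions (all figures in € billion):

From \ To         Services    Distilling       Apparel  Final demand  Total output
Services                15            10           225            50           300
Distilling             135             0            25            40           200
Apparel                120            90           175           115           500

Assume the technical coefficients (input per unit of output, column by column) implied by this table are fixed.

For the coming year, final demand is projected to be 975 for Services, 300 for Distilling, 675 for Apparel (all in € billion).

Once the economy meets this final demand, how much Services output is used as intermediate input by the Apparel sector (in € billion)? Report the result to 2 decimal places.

z_SA = 1960.36

Technical coefficients a_ij = z_ij / X_j:
  a_SS = 15/300 = 0.05, a_DS = 135/300 = 0.45, a_AS = 120/300 = 0.40
  a_SD = 10/200 = 0.05, a_DD = 0/200 = 0.00, a_AD = 90/200 = 0.45
  a_SA = 225/500 = 0.45, a_DA = 25/500 = 0.05, a_AA = 175/500 = 0.35
I − A =
  [   0.95    -0.05    -0.45]
  [  -0.45     1.00    -0.05]
  [  -0.40    -0.45     0.65]
Cofactors of I−A, C_ij = (−1)^(i+j)·(minor ij) (rows/columns in the sector order above):
  C_11 = (1.00)(0.65) − (-0.05)(-0.45) = 0.6275
  C_12 = −[(-0.45)(0.65) − (-0.05)(-0.40)] = 0.3125
  C_13 = (-0.45)(-0.45) − (1.00)(-0.40) = 0.6025
  C_21 = −[(-0.05)(0.65) − (-0.45)(-0.45)] = 0.2350
  C_22 = (0.95)(0.65) − (-0.45)(-0.40) = 0.4375
  C_23 = −[(0.95)(-0.45) − (-0.05)(-0.40)] = 0.4475
  C_31 = (-0.05)(-0.05) − (-0.45)(1.00) = 0.4525
  C_32 = −[(0.95)(-0.05) − (-0.45)(-0.45)] = 0.2500
  C_33 = (0.95)(1.00) − (-0.05)(-0.45) = 0.9275
det(I−A) = Σ_j (I−A)_1j·C_1j = (0.95)(0.6275) + (-0.05)(0.3125) + (-0.45)(0.6025) = 0.309375
adj(I−A) = Cᵀ =
  [ 0.6275   0.2350   0.4525]
  [ 0.3125   0.4375   0.2500]
  [ 0.6025   0.4475   0.9275]
(I − A)⁻¹ = adj(I−A) / det(I−A) ≈
  [   2.0283     0.7596     1.4626]
  [   1.0101     1.4141     0.8081]
  [   1.9475     1.4465     2.9980]
First solve x = (I − A)⁻¹ d = adj(I−A)·d / det(I−A); in particular x_A = (0.6025·975 + 0.4475·300 + 0.9275·675) / 0.309375 = 1347.75 / 0.309375 ≈ 4356.3636.
Intermediate flow from S to A: z_SA = a_SA · x_A = 0.45 × 1347.75 / 0.309375 = 606.4875 / 0.309375 ≈ 1960.36.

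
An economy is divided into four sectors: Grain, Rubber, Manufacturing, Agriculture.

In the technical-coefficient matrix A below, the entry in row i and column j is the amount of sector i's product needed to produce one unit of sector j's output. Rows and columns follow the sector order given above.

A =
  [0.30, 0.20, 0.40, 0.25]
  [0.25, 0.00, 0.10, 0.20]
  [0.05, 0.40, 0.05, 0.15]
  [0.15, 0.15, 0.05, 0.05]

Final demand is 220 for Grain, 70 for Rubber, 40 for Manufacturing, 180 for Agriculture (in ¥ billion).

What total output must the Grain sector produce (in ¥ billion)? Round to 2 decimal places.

I − A =
  [   0.70    -0.20    -0.40    -0.25]
  [  -0.25     1.00    -0.10    -0.20]
  [  -0.05    -0.40     0.95    -0.15]
  [  -0.15    -0.15    -0.05     0.95]
Compute the cofactors C_ij = (−1)^(i+j)·(3×3 minor ij) of I−A; the adjugate is their transpose:
adj(I−A) = Cᵀ =
  [ 0.822250   0.380625   0.405250   0.360500]
  [ 0.259750   0.562250   0.179875   0.215125]
  [ 0.181125   0.282625   0.543625   0.193000]
  [ 0.180375   0.163750   0.121000   0.528500]
det(I−A) = Σ_j (I−A)_1j·C_1j = (0.70)(0.822250) + (-0.20)(0.259750) + (-0.40)(0.181125) + (-0.25)(0.180375) = 0.40608125
(I − A)⁻¹ = adj(I−A) / det(I−A) ≈
  [   2.0248     0.9373     0.9980     0.8878]
  [   0.6397     1.3846     0.4430     0.5298]
  [   0.4460     0.6960     1.3387     0.4753]
  [   0.4442     0.4032     0.2980     1.3015]
x = (I − A)⁻¹ d = adj(I−A)·d / det(I−A), with det(I−A) = 0.40608125:
  x_G = (0.822250·220 + 0.380625·70 + 0.405250·40 + 0.360500·180) / 0.40608125 = 288.63875 / 0.40608125 ≈ 710.79
  x_R = (0.259750·220 + 0.562250·70 + 0.179875·40 + 0.215125·180) / 0.40608125 = 142.42 / 0.40608125 ≈ 350.72
  x_M = (0.181125·220 + 0.282625·70 + 0.543625·40 + 0.193000·180) / 0.40608125 = 116.11625 / 0.40608125 ≈ 285.94
  x_A = (0.180375·220 + 0.163750·70 + 0.121000·40 + 0.528500·180) / 0.40608125 = 151.115 / 0.40608125 ≈ 372.13

x_G = 710.79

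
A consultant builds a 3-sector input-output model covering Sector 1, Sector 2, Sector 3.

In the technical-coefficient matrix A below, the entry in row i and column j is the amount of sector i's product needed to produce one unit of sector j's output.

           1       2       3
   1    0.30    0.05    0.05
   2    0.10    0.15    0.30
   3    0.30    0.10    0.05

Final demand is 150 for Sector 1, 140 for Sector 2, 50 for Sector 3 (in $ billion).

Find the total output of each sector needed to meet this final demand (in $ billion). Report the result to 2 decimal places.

x_1 = 243.12, x_2 = 248.20, x_3 = 155.53

I − A =
  [   0.70    -0.05    -0.05]
  [  -0.10     0.85    -0.30]
  [  -0.30    -0.10     0.95]
Cofactors of I−A, C_ij = (−1)^(i+j)·(minor ij) (rows/columns in the sector order above):
  C_11 = (0.85)(0.95) − (-0.30)(-0.10) = 0.7775
  C_12 = −[(-0.10)(0.95) − (-0.30)(-0.30)] = 0.1850
  C_13 = (-0.10)(-0.10) − (0.85)(-0.30) = 0.2650
  C_21 = −[(-0.05)(0.95) − (-0.05)(-0.10)] = 0.0525
  C_22 = (0.70)(0.95) − (-0.05)(-0.30) = 0.6500
  C_23 = −[(0.70)(-0.10) − (-0.05)(-0.30)] = 0.0850
  C_31 = (-0.05)(-0.30) − (-0.05)(0.85) = 0.0575
  C_32 = −[(0.70)(-0.30) − (-0.05)(-0.10)] = 0.2150
  C_33 = (0.70)(0.85) − (-0.05)(-0.10) = 0.5900
det(I−A) = Σ_j (I−A)_1j·C_1j = (0.70)(0.7775) + (-0.05)(0.1850) + (-0.05)(0.2650) = 0.52175
adj(I−A) = Cᵀ =
  [ 0.7775   0.0525   0.0575]
  [ 0.1850   0.6500   0.2150]
  [ 0.2650   0.0850   0.5900]
(I − A)⁻¹ = adj(I−A) / det(I−A) ≈
  [   1.4902     0.1006     0.1102]
  [   0.3546     1.2458     0.4121]
  [   0.5079     0.1629     1.1308]
x = (I − A)⁻¹ d = adj(I−A)·d / det(I−A), with det(I−A) = 0.52175:
  x_1 = (0.7775·150 + 0.0525·140 + 0.0575·50) / 0.52175 = 126.85 / 0.52175 ≈ 243.12
  x_2 = (0.1850·150 + 0.6500·140 + 0.2150·50) / 0.52175 = 129.50 / 0.52175 ≈ 248.20
  x_3 = (0.2650·150 + 0.0850·140 + 0.5900·50) / 0.52175 = 81.15 / 0.52175 ≈ 155.53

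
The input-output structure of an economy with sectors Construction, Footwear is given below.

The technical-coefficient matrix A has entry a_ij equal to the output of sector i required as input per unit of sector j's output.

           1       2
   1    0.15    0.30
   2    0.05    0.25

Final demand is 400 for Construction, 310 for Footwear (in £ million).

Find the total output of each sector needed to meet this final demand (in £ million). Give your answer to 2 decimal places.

I − A =
  [   0.85    -0.30]
  [  -0.05     0.75]
det(I−A) = (0.85)(0.75) − (-0.30)(-0.05) = 0.6225
adj(I−A) = [[0.75, 0.30], [0.05, 0.85]]
(I − A)⁻¹ = adj(I−A) / det(I−A) ≈
  [   1.2048     0.4819]
  [   0.0803     1.3655]
x = (I − A)⁻¹ d = adj(I−A)·d / det(I−A), with det(I−A) = 0.6225:
  x_1 = (0.75·400 + 0.30·310) / 0.6225 = 393.00 / 0.6225 ≈ 631.33
  x_2 = (0.05·400 + 0.85·310) / 0.6225 = 283.50 / 0.6225 ≈ 455.42

x_1 = 631.33, x_2 = 455.42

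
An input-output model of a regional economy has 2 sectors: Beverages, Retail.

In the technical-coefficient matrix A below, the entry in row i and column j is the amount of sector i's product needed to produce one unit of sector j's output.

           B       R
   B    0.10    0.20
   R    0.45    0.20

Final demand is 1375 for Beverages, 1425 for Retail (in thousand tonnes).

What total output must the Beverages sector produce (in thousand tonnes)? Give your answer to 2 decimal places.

x_B = 2198.41

I − A =
  [   0.90    -0.20]
  [  -0.45     0.80]
det(I−A) = (0.90)(0.80) − (-0.20)(-0.45) = 0.6300
adj(I−A) = [[0.80, 0.20], [0.45, 0.90]]
(I − A)⁻¹ = adj(I−A) / det(I−A) ≈
  [   1.2698     0.3175]
  [   0.7143     1.4286]
x = (I − A)⁻¹ d = adj(I−A)·d / det(I−A), with det(I−A) = 0.6300:
  x_B = (0.80·1375 + 0.20·1425) / 0.6300 = 1385.00 / 0.6300 ≈ 2198.41
  x_R = (0.45·1375 + 0.90·1425) / 0.6300 = 1901.25 / 0.6300 ≈ 3017.86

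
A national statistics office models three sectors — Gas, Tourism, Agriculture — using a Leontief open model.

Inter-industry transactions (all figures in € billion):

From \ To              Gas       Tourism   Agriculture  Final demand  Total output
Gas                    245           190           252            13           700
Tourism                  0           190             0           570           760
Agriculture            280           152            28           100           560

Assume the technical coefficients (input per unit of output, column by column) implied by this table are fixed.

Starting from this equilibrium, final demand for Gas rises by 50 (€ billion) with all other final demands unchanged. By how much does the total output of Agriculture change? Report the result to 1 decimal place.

Technical coefficients a_ij = z_ij / X_j:
  a_11 = 245/700 = 0.35, a_21 = 0/700 = 0.00, a_31 = 280/700 = 0.40
  a_12 = 190/760 = 0.25, a_22 = 190/760 = 0.25, a_32 = 152/760 = 0.20
  a_13 = 252/560 = 0.45, a_23 = 0/560 = 0.00, a_33 = 28/560 = 0.05
I − A =
  [   0.65    -0.25    -0.45]
  [   0.00     0.75     0.00]
  [  -0.40    -0.20     0.95]
Cofactors of I−A, C_ij = (−1)^(i+j)·(minor ij) (rows/columns in the sector order above):
  C_11 = (0.75)(0.95) − (0.00)(-0.20) = 0.7125
  C_12 = −[(0.00)(0.95) − (0.00)(-0.40)] = 0.0000
  C_13 = (0.00)(-0.20) − (0.75)(-0.40) = 0.3000
  C_21 = −[(-0.25)(0.95) − (-0.45)(-0.20)] = 0.3275
  C_22 = (0.65)(0.95) − (-0.45)(-0.40) = 0.4375
  C_23 = −[(0.65)(-0.20) − (-0.25)(-0.40)] = 0.2300
  C_31 = (-0.25)(0.00) − (-0.45)(0.75) = 0.3375
  C_32 = −[(0.65)(0.00) − (-0.45)(0.00)] = 0.0000
  C_33 = (0.65)(0.75) − (-0.25)(0.00) = 0.4875
det(I−A) = Σ_j (I−A)_1j·C_1j = (0.65)(0.7125) + (-0.25)(0.0000) + (-0.45)(0.3000) = 0.328125
adj(I−A) = Cᵀ =
  [ 0.7125   0.3275   0.3375]
  [ 0.0000   0.4375   0.0000]
  [ 0.3000   0.2300   0.4875]
(I − A)⁻¹ = adj(I−A) / det(I−A) ≈
  [   2.1714     0.9981     1.0286]
  [   0.0000     1.3333     0.0000]
  [   0.9143     0.7010     1.4857]
Δx = (I − A)⁻¹ Δd with Δd having +50 in the Gas component and 0 elsewhere.
So Δx_3 = L_31 · (+50), where L_31 = adj(I−A)_31 / det(I−A) = 0.3000 / 0.328125.
Δx_3 = 0.3000 × (+50) / 0.328125 = 15.00 / 0.328125 ≈ 45.7.

Δx_3 = 45.7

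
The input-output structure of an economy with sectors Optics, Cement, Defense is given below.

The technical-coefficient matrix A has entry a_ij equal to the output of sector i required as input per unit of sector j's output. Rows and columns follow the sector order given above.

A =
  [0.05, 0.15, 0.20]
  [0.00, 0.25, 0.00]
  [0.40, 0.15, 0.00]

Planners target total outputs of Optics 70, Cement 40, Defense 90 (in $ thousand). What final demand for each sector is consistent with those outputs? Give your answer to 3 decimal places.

d_O = 42.500, d_C = 30.000, d_D = 56.000

I − A =
  [   0.95    -0.15    -0.20]
  [   0.00     0.75     0.00]
  [  -0.40    -0.15     1.00]
d = (I − A) x:
  d_O = (+0.95)·70 + (-0.15)·40 + (-0.20)·90 = 42.500
  d_C = (+0.00)·70 + (+0.75)·40 + (+0.00)·90 = 30.000
  d_D = (-0.40)·70 + (-0.15)·40 + (+1.00)·90 = 56.000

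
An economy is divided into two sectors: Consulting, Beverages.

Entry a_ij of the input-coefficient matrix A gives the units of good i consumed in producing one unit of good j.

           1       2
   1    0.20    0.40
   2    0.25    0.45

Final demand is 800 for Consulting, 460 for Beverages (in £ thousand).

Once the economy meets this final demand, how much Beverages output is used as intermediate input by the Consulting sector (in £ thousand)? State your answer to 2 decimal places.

I − A =
  [   0.80    -0.40]
  [  -0.25     0.55]
det(I−A) = (0.80)(0.55) − (-0.40)(-0.25) = 0.3400
adj(I−A) = [[0.55, 0.40], [0.25, 0.80]]
(I − A)⁻¹ = adj(I−A) / det(I−A) ≈
  [   1.6176     1.1765]
  [   0.7353     2.3529]
First solve x = (I − A)⁻¹ d = adj(I−A)·d / det(I−A); in particular x_1 = (0.55·800 + 0.40·460) / 0.3400 = 624.00 / 0.3400 ≈ 1835.2941.
Intermediate flow from 2 to 1: z_21 = a_21 · x_1 = 0.25 × 624.00 / 0.3400 = 156.00 / 0.3400 ≈ 458.82.

z_21 = 458.82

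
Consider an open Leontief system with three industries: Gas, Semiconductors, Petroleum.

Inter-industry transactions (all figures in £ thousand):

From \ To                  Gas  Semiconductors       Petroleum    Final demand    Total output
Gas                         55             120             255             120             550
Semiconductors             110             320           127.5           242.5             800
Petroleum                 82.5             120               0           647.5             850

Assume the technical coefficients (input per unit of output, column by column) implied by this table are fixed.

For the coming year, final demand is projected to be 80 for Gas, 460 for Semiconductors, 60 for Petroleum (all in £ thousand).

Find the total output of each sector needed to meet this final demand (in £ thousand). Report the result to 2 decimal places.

Technical coefficients a_ij = z_ij / X_j:
  a_11 = 55/550 = 0.10, a_21 = 110/550 = 0.20, a_31 = 82.5/550 = 0.15
  a_12 = 120/800 = 0.15, a_22 = 320/800 = 0.40, a_32 = 120/800 = 0.15
  a_13 = 255/850 = 0.30, a_23 = 127.5/850 = 0.15, a_33 = 0/850 = 0.00
I − A =
  [   0.90    -0.15    -0.30]
  [  -0.20     0.60    -0.15]
  [  -0.15    -0.15     1.00]
Cofactors of I−A, C_ij = (−1)^(i+j)·(minor ij) (rows/columns in the sector order above):
  C_11 = (0.60)(1.00) − (-0.15)(-0.15) = 0.5775
  C_12 = −[(-0.20)(1.00) − (-0.15)(-0.15)] = 0.2225
  C_13 = (-0.20)(-0.15) − (0.60)(-0.15) = 0.1200
  C_21 = −[(-0.15)(1.00) − (-0.30)(-0.15)] = 0.1950
  C_22 = (0.90)(1.00) − (-0.30)(-0.15) = 0.8550
  C_23 = −[(0.90)(-0.15) − (-0.15)(-0.15)] = 0.1575
  C_31 = (-0.15)(-0.15) − (-0.30)(0.60) = 0.2025
  C_32 = −[(0.90)(-0.15) − (-0.30)(-0.20)] = 0.1950
  C_33 = (0.90)(0.60) − (-0.15)(-0.20) = 0.5100
det(I−A) = Σ_j (I−A)_1j·C_1j = (0.90)(0.5775) + (-0.15)(0.2225) + (-0.30)(0.1200) = 0.450375
adj(I−A) = Cᵀ =
  [ 0.5775   0.1950   0.2025]
  [ 0.2225   0.8550   0.1950]
  [ 0.1200   0.1575   0.5100]
(I − A)⁻¹ = adj(I−A) / det(I−A) ≈
  [   1.2823     0.4330     0.4496]
  [   0.4940     1.8984     0.4330]
  [   0.2664     0.3497     1.1324]
x = (I − A)⁻¹ d = adj(I−A)·d / det(I−A), with det(I−A) = 0.450375:
  x_1 = (0.5775·80 + 0.1950·460 + 0.2025·60) / 0.450375 = 148.05 / 0.450375 ≈ 328.73
  x_2 = (0.2225·80 + 0.8550·460 + 0.1950·60) / 0.450375 = 422.80 / 0.450375 ≈ 938.77
  x_3 = (0.1200·80 + 0.1575·460 + 0.5100·60) / 0.450375 = 112.65 / 0.450375 ≈ 250.12

x_1 = 328.73, x_2 = 938.77, x_3 = 250.12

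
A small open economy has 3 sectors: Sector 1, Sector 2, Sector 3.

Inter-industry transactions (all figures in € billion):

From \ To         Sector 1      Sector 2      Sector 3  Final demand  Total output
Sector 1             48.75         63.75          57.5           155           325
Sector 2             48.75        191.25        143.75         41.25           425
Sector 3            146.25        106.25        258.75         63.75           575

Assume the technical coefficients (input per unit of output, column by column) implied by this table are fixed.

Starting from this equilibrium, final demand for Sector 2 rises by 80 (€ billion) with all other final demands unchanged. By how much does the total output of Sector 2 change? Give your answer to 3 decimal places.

Δx_2 = 231.111

Technical coefficients a_ij = z_ij / X_j:
  a_11 = 48.75/325 = 0.15, a_21 = 48.75/325 = 0.15, a_31 = 146.25/325 = 0.45
  a_12 = 63.75/425 = 0.15, a_22 = 191.25/425 = 0.45, a_32 = 106.25/425 = 0.25
  a_13 = 57.5/575 = 0.10, a_23 = 143.75/575 = 0.25, a_33 = 258.75/575 = 0.45
I − A =
  [   0.85    -0.15    -0.10]
  [  -0.15     0.55    -0.25]
  [  -0.45    -0.25     0.55]
Cofactors of I−A, C_ij = (−1)^(i+j)·(minor ij) (rows/columns in the sector order above):
  C_11 = (0.55)(0.55) − (-0.25)(-0.25) = 0.2400
  C_12 = −[(-0.15)(0.55) − (-0.25)(-0.45)] = 0.1950
  C_13 = (-0.15)(-0.25) − (0.55)(-0.45) = 0.2850
  C_21 = −[(-0.15)(0.55) − (-0.10)(-0.25)] = 0.1075
  C_22 = (0.85)(0.55) − (-0.10)(-0.45) = 0.4225
  C_23 = −[(0.85)(-0.25) − (-0.15)(-0.45)] = 0.2800
  C_31 = (-0.15)(-0.25) − (-0.10)(0.55) = 0.0925
  C_32 = −[(0.85)(-0.25) − (-0.10)(-0.15)] = 0.2275
  C_33 = (0.85)(0.55) − (-0.15)(-0.15) = 0.4450
det(I−A) = Σ_j (I−A)_1j·C_1j = (0.85)(0.2400) + (-0.15)(0.1950) + (-0.10)(0.2850) = 0.14625
adj(I−A) = Cᵀ =
  [ 0.2400   0.1075   0.0925]
  [ 0.1950   0.4225   0.2275]
  [ 0.2850   0.2800   0.4450]
(I − A)⁻¹ = adj(I−A) / det(I−A) ≈
  [   1.6410     0.7350     0.6325]
  [   1.3333     2.8889     1.5556]
  [   1.9487     1.9145     3.0427]
Δx = (I − A)⁻¹ Δd with Δd having +80 in the Sector 2 component and 0 elsewhere.
So Δx_2 = L_22 · (+80), where L_22 = adj(I−A)_22 / det(I−A) = 0.4225 / 0.14625.
Δx_2 = 0.4225 × (+80) / 0.14625 = 33.80 / 0.14625 ≈ 231.111.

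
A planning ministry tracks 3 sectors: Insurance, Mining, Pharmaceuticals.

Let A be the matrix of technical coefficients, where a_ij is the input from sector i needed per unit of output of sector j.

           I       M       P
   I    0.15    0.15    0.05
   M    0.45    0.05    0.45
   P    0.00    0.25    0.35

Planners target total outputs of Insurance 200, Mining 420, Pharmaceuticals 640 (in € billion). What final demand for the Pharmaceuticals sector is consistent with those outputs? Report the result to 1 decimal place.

d_P = 311.0

I − A =
  [   0.85    -0.15    -0.05]
  [  -0.45     0.95    -0.45]
  [   0.00    -0.25     0.65]
d = (I − A) x:
  d_I = (+0.85)·200 + (-0.15)·420 + (-0.05)·640 = 75.0
  d_M = (-0.45)·200 + (+0.95)·420 + (-0.45)·640 = 21.0
  d_P = (+0.00)·200 + (-0.25)·420 + (+0.65)·640 = 311.0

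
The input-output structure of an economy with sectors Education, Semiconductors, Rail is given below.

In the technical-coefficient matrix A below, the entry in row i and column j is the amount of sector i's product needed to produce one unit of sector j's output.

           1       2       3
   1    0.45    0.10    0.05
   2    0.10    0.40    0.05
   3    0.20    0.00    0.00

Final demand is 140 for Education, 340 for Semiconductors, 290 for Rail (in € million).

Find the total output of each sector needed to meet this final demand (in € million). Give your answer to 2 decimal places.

x_1 = 409.42, x_2 = 665.89, x_3 = 371.88

I − A =
  [   0.55    -0.10    -0.05]
  [  -0.10     0.60    -0.05]
  [  -0.20     0.00     1.00]
Cofactors of I−A, C_ij = (−1)^(i+j)·(minor ij) (rows/columns in the sector order above):
  C_11 = (0.60)(1.00) − (-0.05)(0.00) = 0.6000
  C_12 = −[(-0.10)(1.00) − (-0.05)(-0.20)] = 0.1100
  C_13 = (-0.10)(0.00) − (0.60)(-0.20) = 0.1200
  C_21 = −[(-0.10)(1.00) − (-0.05)(0.00)] = 0.1000
  C_22 = (0.55)(1.00) − (-0.05)(-0.20) = 0.5400
  C_23 = −[(0.55)(0.00) − (-0.10)(-0.20)] = 0.0200
  C_31 = (-0.10)(-0.05) − (-0.05)(0.60) = 0.0350
  C_32 = −[(0.55)(-0.05) − (-0.05)(-0.10)] = 0.0325
  C_33 = (0.55)(0.60) − (-0.10)(-0.10) = 0.3200
det(I−A) = Σ_j (I−A)_1j·C_1j = (0.55)(0.6000) + (-0.10)(0.1100) + (-0.05)(0.1200) = 0.3130
adj(I−A) = Cᵀ =
  [ 0.6000   0.1000   0.0350]
  [ 0.1100   0.5400   0.0325]
  [ 0.1200   0.0200   0.3200]
(I − A)⁻¹ = adj(I−A) / det(I−A) ≈
  [   1.9169     0.3195     0.1118]
  [   0.3514     1.7252     0.1038]
  [   0.3834     0.0639     1.0224]
x = (I − A)⁻¹ d = adj(I−A)·d / det(I−A), with det(I−A) = 0.3130:
  x_1 = (0.6000·140 + 0.1000·340 + 0.0350·290) / 0.3130 = 128.15 / 0.3130 ≈ 409.42
  x_2 = (0.1100·140 + 0.5400·340 + 0.0325·290) / 0.3130 = 208.425 / 0.3130 ≈ 665.89
  x_3 = (0.1200·140 + 0.0200·340 + 0.3200·290) / 0.3130 = 116.40 / 0.3130 ≈ 371.88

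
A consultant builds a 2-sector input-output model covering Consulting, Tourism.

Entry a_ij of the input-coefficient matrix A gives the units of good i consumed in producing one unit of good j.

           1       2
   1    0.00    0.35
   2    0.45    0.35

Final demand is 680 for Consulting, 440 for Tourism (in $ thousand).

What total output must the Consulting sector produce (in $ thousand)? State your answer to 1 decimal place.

x_1 = 1210.2

I − A =
  [   1.00    -0.35]
  [  -0.45     0.65]
det(I−A) = (1.00)(0.65) − (-0.35)(-0.45) = 0.4925
adj(I−A) = [[0.65, 0.35], [0.45, 1.00]]
(I − A)⁻¹ = adj(I−A) / det(I−A) ≈
  [   1.3198     0.7107]
  [   0.9137     2.0305]
x = (I − A)⁻¹ d = adj(I−A)·d / det(I−A), with det(I−A) = 0.4925:
  x_1 = (0.65·680 + 0.35·440) / 0.4925 = 596.00 / 0.4925 ≈ 1210.2
  x_2 = (0.45·680 + 1.00·440) / 0.4925 = 746.00 / 0.4925 ≈ 1514.7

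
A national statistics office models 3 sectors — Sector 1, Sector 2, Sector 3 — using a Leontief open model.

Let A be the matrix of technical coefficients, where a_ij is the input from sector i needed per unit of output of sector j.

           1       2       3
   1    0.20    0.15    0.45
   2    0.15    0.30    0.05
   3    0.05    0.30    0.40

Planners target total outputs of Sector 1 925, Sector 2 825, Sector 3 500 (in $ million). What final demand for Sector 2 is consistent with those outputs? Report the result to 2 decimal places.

I − A =
  [   0.80    -0.15    -0.45]
  [  -0.15     0.70    -0.05]
  [  -0.05    -0.30     0.60]
d = (I − A) x:
  d_1 = (+0.80)·925 + (-0.15)·825 + (-0.45)·500 = 391.25
  d_2 = (-0.15)·925 + (+0.70)·825 + (-0.05)·500 = 413.75
  d_3 = (-0.05)·925 + (-0.30)·825 + (+0.60)·500 = 6.25

d_2 = 413.75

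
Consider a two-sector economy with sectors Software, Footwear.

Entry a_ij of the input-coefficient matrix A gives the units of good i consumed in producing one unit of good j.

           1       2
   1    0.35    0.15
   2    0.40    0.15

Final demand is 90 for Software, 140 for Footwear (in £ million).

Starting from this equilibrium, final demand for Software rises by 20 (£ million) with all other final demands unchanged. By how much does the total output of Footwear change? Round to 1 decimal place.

Δx_2 = 16.2

I − A =
  [   0.65    -0.15]
  [  -0.40     0.85]
det(I−A) = (0.65)(0.85) − (-0.15)(-0.40) = 0.4925
adj(I−A) = [[0.85, 0.15], [0.40, 0.65]]
(I − A)⁻¹ = adj(I−A) / det(I−A) ≈
  [   1.7259     0.3046]
  [   0.8122     1.3198]
Δx = (I − A)⁻¹ Δd with Δd having +20 in the Software component and 0 elsewhere.
So Δx_2 = L_21 · (+20), where L_21 = adj(I−A)_21 / det(I−A) = 0.40 / 0.4925.
Δx_2 = 0.40 × (+20) / 0.4925 = 8.00 / 0.4925 ≈ 16.2.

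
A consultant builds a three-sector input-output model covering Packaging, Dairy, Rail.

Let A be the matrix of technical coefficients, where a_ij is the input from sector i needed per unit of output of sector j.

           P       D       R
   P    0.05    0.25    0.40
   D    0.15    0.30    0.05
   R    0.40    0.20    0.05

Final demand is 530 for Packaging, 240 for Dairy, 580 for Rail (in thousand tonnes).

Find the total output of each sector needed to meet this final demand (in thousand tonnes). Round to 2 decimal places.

I − A =
  [   0.95    -0.25    -0.40]
  [  -0.15     0.70    -0.05]
  [  -0.40    -0.20     0.95]
Cofactors of I−A, C_ij = (−1)^(i+j)·(minor ij) (rows/columns in the sector order above):
  C_11 = (0.70)(0.95) − (-0.05)(-0.20) = 0.6550
  C_12 = −[(-0.15)(0.95) − (-0.05)(-0.40)] = 0.1625
  C_13 = (-0.15)(-0.20) − (0.70)(-0.40) = 0.3100
  C_21 = −[(-0.25)(0.95) − (-0.40)(-0.20)] = 0.3175
  C_22 = (0.95)(0.95) − (-0.40)(-0.40) = 0.7425
  C_23 = −[(0.95)(-0.20) − (-0.25)(-0.40)] = 0.2900
  C_31 = (-0.25)(-0.05) − (-0.40)(0.70) = 0.2925
  C_32 = −[(0.95)(-0.05) − (-0.40)(-0.15)] = 0.1075
  C_33 = (0.95)(0.70) − (-0.25)(-0.15) = 0.6275
det(I−A) = Σ_j (I−A)_1j·C_1j = (0.95)(0.6550) + (-0.25)(0.1625) + (-0.40)(0.3100) = 0.457625
adj(I−A) = Cᵀ =
  [ 0.6550   0.3175   0.2925]
  [ 0.1625   0.7425   0.1075]
  [ 0.3100   0.2900   0.6275]
(I − A)⁻¹ = adj(I−A) / det(I−A) ≈
  [   1.4313     0.6938     0.6392]
  [   0.3551     1.6225     0.2349]
  [   0.6774     0.6337     1.3712]
x = (I − A)⁻¹ d = adj(I−A)·d / det(I−A), with det(I−A) = 0.457625:
  x_P = (0.6550·530 + 0.3175·240 + 0.2925·580) / 0.457625 = 593.00 / 0.457625 ≈ 1295.82
  x_D = (0.1625·530 + 0.7425·240 + 0.1075·580) / 0.457625 = 326.675 / 0.457625 ≈ 713.85
  x_R = (0.3100·530 + 0.2900·240 + 0.6275·580) / 0.457625 = 597.85 / 0.457625 ≈ 1306.42

x_P = 1295.82, x_D = 713.85, x_R = 1306.42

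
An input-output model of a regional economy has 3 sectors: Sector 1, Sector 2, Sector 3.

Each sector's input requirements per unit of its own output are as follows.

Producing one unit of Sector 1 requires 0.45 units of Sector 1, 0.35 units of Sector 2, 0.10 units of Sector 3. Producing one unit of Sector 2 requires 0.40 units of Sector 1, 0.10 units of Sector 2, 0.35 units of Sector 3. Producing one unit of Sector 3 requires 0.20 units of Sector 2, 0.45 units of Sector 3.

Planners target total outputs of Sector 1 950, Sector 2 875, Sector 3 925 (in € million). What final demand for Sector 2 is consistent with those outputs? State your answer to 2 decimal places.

I − A =
  [   0.55    -0.40     0.00]
  [  -0.35     0.90    -0.20]
  [  -0.10    -0.35     0.55]
d = (I − A) x:
  d_1 = (+0.55)·950 + (-0.40)·875 + (+0.00)·925 = 172.50
  d_2 = (-0.35)·950 + (+0.90)·875 + (-0.20)·925 = 270.00
  d_3 = (-0.10)·950 + (-0.35)·875 + (+0.55)·925 = 107.50

d_2 = 270.00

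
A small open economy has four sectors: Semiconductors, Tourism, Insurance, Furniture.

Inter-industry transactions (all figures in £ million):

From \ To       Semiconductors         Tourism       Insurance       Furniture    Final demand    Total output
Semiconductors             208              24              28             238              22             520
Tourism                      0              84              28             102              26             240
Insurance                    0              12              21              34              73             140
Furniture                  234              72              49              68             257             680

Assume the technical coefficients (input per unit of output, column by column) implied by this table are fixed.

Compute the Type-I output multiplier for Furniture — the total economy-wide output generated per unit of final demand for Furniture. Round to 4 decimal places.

Technical coefficients a_ij = z_ij / X_j:
  a_11 = 208/520 = 0.40, a_21 = 0/520 = 0.00, a_31 = 0/520 = 0.00, a_41 = 234/520 = 0.45
  a_12 = 24/240 = 0.10, a_22 = 84/240 = 0.35, a_32 = 12/240 = 0.05, a_42 = 72/240 = 0.30
  a_13 = 28/140 = 0.20, a_23 = 28/140 = 0.20, a_33 = 21/140 = 0.15, a_43 = 49/140 = 0.35
  a_14 = 238/680 = 0.35, a_24 = 102/680 = 0.15, a_34 = 34/680 = 0.05, a_44 = 68/680 = 0.10
I − A =
  [   0.60    -0.10    -0.20    -0.35]
  [   0.00     0.65    -0.20    -0.15]
  [   0.00    -0.05     0.85    -0.05]
  [  -0.45    -0.30    -0.35     0.90]
Compute the cofactors C_ij = (−1)^(i+j)·(3×3 minor ij) of I−A; the adjugate is their transpose:
adj(I−A) = Cᵀ =
  [ 0.433000   0.182125   0.231875   0.211625]
  [ 0.061875   0.310125   0.121500   0.082500]
  [ 0.018000   0.030375   0.214875   0.024000]
  [ 0.244125   0.206250   0.240000   0.325500]
det(I−A) = Σ_j (I−A)_1j·C_1j = (0.60)(0.433000) + (-0.10)(0.061875) + (-0.20)(0.018000) + (-0.35)(0.244125) = 0.16456875
(I − A)⁻¹ = adj(I−A) / det(I−A) ≈
  [   2.63112     1.10668     1.40899     1.28594]
  [   0.37598     1.88447     0.73829     0.50131]
  [   0.10938     0.18457     1.30569     0.14584]
  [   1.48342     1.25328     1.45836     1.97790]
The output multiplier for sector j is the column-j sum of the Leontief inverse (I − A)⁻¹ = adj(I−A) / det(I−A).
Column 4 of adj(I−A): (0.211625, 0.082500, 0.024000, 0.325500); det(I−A) = 0.16456875.
m_4 = (0.211625 + 0.082500 + 0.024000 + 0.325500) / 0.16456875 = 0.643625 / 0.16456875 ≈ 3.9110.

m_4 = 3.9110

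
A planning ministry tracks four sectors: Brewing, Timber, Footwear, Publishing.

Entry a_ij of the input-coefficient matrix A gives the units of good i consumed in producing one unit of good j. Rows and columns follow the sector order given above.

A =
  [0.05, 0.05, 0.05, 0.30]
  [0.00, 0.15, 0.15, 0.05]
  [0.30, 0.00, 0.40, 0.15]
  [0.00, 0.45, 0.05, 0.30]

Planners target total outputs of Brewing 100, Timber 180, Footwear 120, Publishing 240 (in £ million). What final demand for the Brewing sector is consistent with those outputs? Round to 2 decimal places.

d_B = 8.00

I − A =
  [   0.95    -0.05    -0.05    -0.30]
  [   0.00     0.85    -0.15    -0.05]
  [  -0.30     0.00     0.60    -0.15]
  [   0.00    -0.45    -0.05     0.70]
d = (I − A) x:
  d_B = (+0.95)·100 + (-0.05)·180 + (-0.05)·120 + (-0.30)·240 = 8.00
  d_T = (+0.00)·100 + (+0.85)·180 + (-0.15)·120 + (-0.05)·240 = 123.00
  d_F = (-0.30)·100 + (+0.00)·180 + (+0.60)·120 + (-0.15)·240 = 6.00
  d_P = (+0.00)·100 + (-0.45)·180 + (-0.05)·120 + (+0.70)·240 = 81.00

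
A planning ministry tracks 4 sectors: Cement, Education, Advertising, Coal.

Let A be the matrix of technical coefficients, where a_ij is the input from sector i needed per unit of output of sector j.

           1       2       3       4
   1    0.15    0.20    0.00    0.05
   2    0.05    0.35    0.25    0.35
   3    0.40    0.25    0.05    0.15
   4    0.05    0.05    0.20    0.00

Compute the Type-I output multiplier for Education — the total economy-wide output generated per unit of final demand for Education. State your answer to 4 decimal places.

m_2 = 3.5997

I − A =
  [   0.85    -0.20     0.00    -0.05]
  [  -0.05     0.65    -0.25    -0.35]
  [  -0.40    -0.25     0.95    -0.15]
  [  -0.05    -0.05    -0.20     1.00]
Compute the cofactors C_ij = (−1)^(i+j)·(3×3 minor ij) of I−A; the adjugate is their transpose:
adj(I−A) = Cᵀ =
  [ 0.499500   0.188875   0.071125   0.101750]
  [ 0.192500   0.775625   0.271875   0.321875]
  [ 0.275125   0.300750   0.522375   0.197375]
  [ 0.089625   0.108375   0.121625   0.442250]
det(I−A) = Σ_j (I−A)_1j·C_1j = (0.85)(0.499500) + (-0.20)(0.192500) + (0.00)(0.275125) + (-0.05)(0.089625) = 0.38159375
(I − A)⁻¹ = adj(I−A) / det(I−A) ≈
  [   1.30898     0.49496     0.18639     0.26664]
  [   0.50446     2.03259     0.71247     0.84350]
  [   0.72099     0.78814     1.36893     0.51724]
  [   0.23487     0.28401     0.31873     1.15896]
The output multiplier for sector j is the column-j sum of the Leontief inverse (I − A)⁻¹ = adj(I−A) / det(I−A).
Column 2 of adj(I−A): (0.188875, 0.775625, 0.300750, 0.108375); det(I−A) = 0.38159375.
m_2 = (0.188875 + 0.775625 + 0.300750 + 0.108375) / 0.38159375 = 1.373625 / 0.38159375 ≈ 3.5997.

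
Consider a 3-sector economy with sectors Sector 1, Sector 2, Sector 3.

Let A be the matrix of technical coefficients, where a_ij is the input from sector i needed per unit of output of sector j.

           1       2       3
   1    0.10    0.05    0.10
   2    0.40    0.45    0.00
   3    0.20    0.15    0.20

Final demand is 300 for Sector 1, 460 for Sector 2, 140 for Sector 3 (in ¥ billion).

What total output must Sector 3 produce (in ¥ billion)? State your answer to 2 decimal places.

x_3 = 507.44

I − A =
  [   0.90    -0.05    -0.10]
  [  -0.40     0.55     0.00]
  [  -0.20    -0.15     0.80]
Cofactors of I−A, C_ij = (−1)^(i+j)·(minor ij) (rows/columns in the sector order above):
  C_11 = (0.55)(0.80) − (0.00)(-0.15) = 0.4400
  C_12 = −[(-0.40)(0.80) − (0.00)(-0.20)] = 0.3200
  C_13 = (-0.40)(-0.15) − (0.55)(-0.20) = 0.1700
  C_21 = −[(-0.05)(0.80) − (-0.10)(-0.15)] = 0.0550
  C_22 = (0.90)(0.80) − (-0.10)(-0.20) = 0.7000
  C_23 = −[(0.90)(-0.15) − (-0.05)(-0.20)] = 0.1450
  C_31 = (-0.05)(0.00) − (-0.10)(0.55) = 0.0550
  C_32 = −[(0.90)(0.00) − (-0.10)(-0.40)] = 0.0400
  C_33 = (0.90)(0.55) − (-0.05)(-0.40) = 0.4750
det(I−A) = Σ_j (I−A)_1j·C_1j = (0.90)(0.4400) + (-0.05)(0.3200) + (-0.10)(0.1700) = 0.3630
adj(I−A) = Cᵀ =
  [ 0.4400   0.0550   0.0550]
  [ 0.3200   0.7000   0.0400]
  [ 0.1700   0.1450   0.4750]
(I − A)⁻¹ = adj(I−A) / det(I−A) ≈
  [   1.2121     0.1515     0.1515]
  [   0.8815     1.9284     0.1102]
  [   0.4683     0.3994     1.3085]
x = (I − A)⁻¹ d = adj(I−A)·d / det(I−A), with det(I−A) = 0.3630:
  x_1 = (0.4400·300 + 0.0550·460 + 0.0550·140) / 0.3630 = 165.00 / 0.3630 ≈ 454.55
  x_2 = (0.3200·300 + 0.7000·460 + 0.0400·140) / 0.3630 = 423.60 / 0.3630 ≈ 1166.94
  x_3 = (0.1700·300 + 0.1450·460 + 0.4750·140) / 0.3630 = 184.20 / 0.3630 ≈ 507.44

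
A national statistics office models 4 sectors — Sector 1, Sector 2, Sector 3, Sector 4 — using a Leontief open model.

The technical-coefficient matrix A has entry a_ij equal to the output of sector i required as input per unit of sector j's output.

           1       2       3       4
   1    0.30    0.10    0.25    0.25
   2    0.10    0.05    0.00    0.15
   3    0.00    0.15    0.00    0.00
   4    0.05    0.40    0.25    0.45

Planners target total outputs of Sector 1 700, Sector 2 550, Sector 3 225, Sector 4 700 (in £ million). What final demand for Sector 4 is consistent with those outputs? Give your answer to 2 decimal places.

d_4 = 73.75

I − A =
  [   0.70    -0.10    -0.25    -0.25]
  [  -0.10     0.95     0.00    -0.15]
  [   0.00    -0.15     1.00     0.00]
  [  -0.05    -0.40    -0.25     0.55]
d = (I − A) x:
  d_1 = (+0.70)·700 + (-0.10)·550 + (-0.25)·225 + (-0.25)·700 = 203.75
  d_2 = (-0.10)·700 + (+0.95)·550 + (+0.00)·225 + (-0.15)·700 = 347.50
  d_3 = (+0.00)·700 + (-0.15)·550 + (+1.00)·225 + (+0.00)·700 = 142.50
  d_4 = (-0.05)·700 + (-0.40)·550 + (-0.25)·225 + (+0.55)·700 = 73.75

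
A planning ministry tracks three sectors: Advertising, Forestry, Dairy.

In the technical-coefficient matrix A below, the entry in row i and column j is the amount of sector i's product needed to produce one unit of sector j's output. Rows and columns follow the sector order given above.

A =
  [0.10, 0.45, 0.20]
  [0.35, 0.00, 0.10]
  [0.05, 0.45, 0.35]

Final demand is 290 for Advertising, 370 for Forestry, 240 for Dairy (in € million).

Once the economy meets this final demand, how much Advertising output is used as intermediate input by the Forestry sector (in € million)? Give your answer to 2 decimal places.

I − A =
  [   0.90    -0.45    -0.20]
  [  -0.35     1.00    -0.10]
  [  -0.05    -0.45     0.65]
Cofactors of I−A, C_ij = (−1)^(i+j)·(minor ij) (rows/columns in the sector order above):
  C_11 = (1.00)(0.65) − (-0.10)(-0.45) = 0.6050
  C_12 = −[(-0.35)(0.65) − (-0.10)(-0.05)] = 0.2325
  C_13 = (-0.35)(-0.45) − (1.00)(-0.05) = 0.2075
  C_21 = −[(-0.45)(0.65) − (-0.20)(-0.45)] = 0.3825
  C_22 = (0.90)(0.65) − (-0.20)(-0.05) = 0.5750
  C_23 = −[(0.90)(-0.45) − (-0.45)(-0.05)] = 0.4275
  C_31 = (-0.45)(-0.10) − (-0.20)(1.00) = 0.2450
  C_32 = −[(0.90)(-0.10) − (-0.20)(-0.35)] = 0.1600
  C_33 = (0.90)(1.00) − (-0.45)(-0.35) = 0.7425
det(I−A) = Σ_j (I−A)_1j·C_1j = (0.90)(0.6050) + (-0.45)(0.2325) + (-0.20)(0.2075) = 0.398375
adj(I−A) = Cᵀ =
  [ 0.6050   0.3825   0.2450]
  [ 0.2325   0.5750   0.1600]
  [ 0.2075   0.4275   0.7425]
(I − A)⁻¹ = adj(I−A) / det(I−A) ≈
  [   1.5187     0.9602     0.6150]
  [   0.5836     1.4434     0.4016]
  [   0.5209     1.0731     1.8638]
First solve x = (I − A)⁻¹ d = adj(I−A)·d / det(I−A); in particular x_F = (0.2325·290 + 0.5750·370 + 0.1600·240) / 0.398375 = 318.575 / 0.398375 ≈ 799.6862.
Intermediate flow from A to F: z_AF = a_AF · x_F = 0.45 × 318.575 / 0.398375 = 143.35875 / 0.398375 ≈ 359.86.

z_AF = 359.86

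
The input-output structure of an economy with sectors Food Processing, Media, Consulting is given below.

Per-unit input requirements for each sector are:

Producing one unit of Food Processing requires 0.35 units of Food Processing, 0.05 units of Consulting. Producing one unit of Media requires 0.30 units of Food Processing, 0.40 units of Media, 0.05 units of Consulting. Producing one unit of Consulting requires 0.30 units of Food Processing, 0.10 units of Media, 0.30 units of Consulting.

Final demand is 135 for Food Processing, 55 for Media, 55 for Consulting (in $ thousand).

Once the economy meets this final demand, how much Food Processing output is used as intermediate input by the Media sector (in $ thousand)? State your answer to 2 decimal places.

I − A =
  [   0.65    -0.30    -0.30]
  [   0.00     0.60    -0.10]
  [  -0.05    -0.05     0.70]
Cofactors of I−A, C_ij = (−1)^(i+j)·(minor ij) (rows/columns in the sector order above):
  C_11 = (0.60)(0.70) − (-0.10)(-0.05) = 0.4150
  C_12 = −[(0.00)(0.70) − (-0.10)(-0.05)] = 0.0050
  C_13 = (0.00)(-0.05) − (0.60)(-0.05) = 0.0300
  C_21 = −[(-0.30)(0.70) − (-0.30)(-0.05)] = 0.2250
  C_22 = (0.65)(0.70) − (-0.30)(-0.05) = 0.4400
  C_23 = −[(0.65)(-0.05) − (-0.30)(-0.05)] = 0.0475
  C_31 = (-0.30)(-0.10) − (-0.30)(0.60) = 0.2100
  C_32 = −[(0.65)(-0.10) − (-0.30)(0.00)] = 0.0650
  C_33 = (0.65)(0.60) − (-0.30)(0.00) = 0.3900
det(I−A) = Σ_j (I−A)_1j·C_1j = (0.65)(0.4150) + (-0.30)(0.0050) + (-0.30)(0.0300) = 0.25925
adj(I−A) = Cᵀ =
  [ 0.4150   0.2250   0.2100]
  [ 0.0050   0.4400   0.0650]
  [ 0.0300   0.0475   0.3900]
(I − A)⁻¹ = adj(I−A) / det(I−A) ≈
  [   1.6008     0.8679     0.8100]
  [   0.0193     1.6972     0.2507]
  [   0.1157     0.1832     1.5043]
First solve x = (I − A)⁻¹ d = adj(I−A)·d / det(I−A); in particular x_2 = (0.0050·135 + 0.4400·55 + 0.0650·55) / 0.25925 = 28.45 / 0.25925 ≈ 109.7396.
Intermediate flow from 1 to 2: z_12 = a_12 · x_2 = 0.30 × 28.45 / 0.25925 = 8.535 / 0.25925 ≈ 32.92.

z_12 = 32.92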